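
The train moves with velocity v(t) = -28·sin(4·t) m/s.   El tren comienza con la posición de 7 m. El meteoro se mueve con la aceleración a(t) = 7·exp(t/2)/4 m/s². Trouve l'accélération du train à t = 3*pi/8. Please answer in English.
We must differentiate our velocity equation v(t) = -28·sin(4·t) 1 time. Taking d/dt of v(t), we find a(t) = -112·cos(4·t). From the given acceleration equation a(t) = -112·cos(4·t), we substitute t = 3*pi/8 to get a = 0.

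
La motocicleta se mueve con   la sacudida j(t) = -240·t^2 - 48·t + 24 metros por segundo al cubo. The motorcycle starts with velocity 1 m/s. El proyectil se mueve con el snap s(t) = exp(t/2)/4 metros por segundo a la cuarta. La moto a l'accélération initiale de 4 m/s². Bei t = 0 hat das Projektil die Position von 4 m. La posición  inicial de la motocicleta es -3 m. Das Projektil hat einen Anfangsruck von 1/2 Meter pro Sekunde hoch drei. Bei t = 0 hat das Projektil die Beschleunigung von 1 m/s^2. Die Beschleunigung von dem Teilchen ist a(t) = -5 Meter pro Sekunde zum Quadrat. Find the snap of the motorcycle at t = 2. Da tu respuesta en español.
Para resolver esto, necesitamos tomar 1 derivada de nuestra ecuación de la sacudida j(t) = -240·t^2 - 48·t + 24. Tomando d/dt de j(t), encontramos s(t) = -480·t - 48. Tenemos el snap s(t) = -480·t - 48. Sustituyendo t = 2: s(2) = -1008.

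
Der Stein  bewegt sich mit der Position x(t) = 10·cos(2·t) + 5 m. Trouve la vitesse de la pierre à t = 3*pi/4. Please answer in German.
Ausgehend von der Position x(t) = 10·cos(2·t) + 5, nehmen wir 1 Ableitung. Durch Ableiten von der Position erhalten wir die Geschwindigkeit: v(t) = -20·sin(2·t). Mit v(t) = -20·sin(2·t) und Einsetzen von t = 3*pi/4, finden wir v = 20.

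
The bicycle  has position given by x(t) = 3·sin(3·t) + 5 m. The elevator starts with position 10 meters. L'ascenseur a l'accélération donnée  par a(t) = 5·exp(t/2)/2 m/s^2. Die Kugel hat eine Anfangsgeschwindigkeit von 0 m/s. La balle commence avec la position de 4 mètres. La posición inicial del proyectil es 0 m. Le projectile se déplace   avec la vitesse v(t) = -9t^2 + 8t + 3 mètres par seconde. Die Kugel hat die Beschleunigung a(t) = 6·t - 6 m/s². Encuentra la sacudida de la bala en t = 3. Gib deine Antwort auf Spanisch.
Para resolver esto, necesitamos tomar 1 derivada de nuestra ecuación de la aceleración a(t) = 6·t - 6. Tomando d/dt de a(t), encontramos j(t) = 6. De la ecuación de la sacudida j(t) = 6, sustituimos t = 3 para obtener j = 6.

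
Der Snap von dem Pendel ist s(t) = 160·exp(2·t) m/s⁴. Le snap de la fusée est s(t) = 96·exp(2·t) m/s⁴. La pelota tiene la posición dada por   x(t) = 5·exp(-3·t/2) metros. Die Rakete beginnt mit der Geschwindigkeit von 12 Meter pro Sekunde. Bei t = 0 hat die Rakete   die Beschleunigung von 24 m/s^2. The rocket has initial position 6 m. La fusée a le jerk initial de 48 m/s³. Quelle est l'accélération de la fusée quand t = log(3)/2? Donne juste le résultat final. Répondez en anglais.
a(log(3)/2) = 72.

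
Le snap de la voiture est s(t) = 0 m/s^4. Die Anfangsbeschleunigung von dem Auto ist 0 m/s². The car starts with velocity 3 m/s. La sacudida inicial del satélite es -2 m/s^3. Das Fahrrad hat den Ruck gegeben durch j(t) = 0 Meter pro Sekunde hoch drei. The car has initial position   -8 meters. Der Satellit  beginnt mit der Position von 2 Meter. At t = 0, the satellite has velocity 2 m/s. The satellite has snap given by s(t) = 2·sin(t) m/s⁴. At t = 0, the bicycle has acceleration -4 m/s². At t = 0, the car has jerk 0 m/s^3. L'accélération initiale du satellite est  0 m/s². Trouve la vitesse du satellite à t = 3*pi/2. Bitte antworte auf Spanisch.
Necesitamos integrar nuestra ecuación del snap s(t) = 2·sin(t) 3 veces. Tomando ∫s(t)dt y aplicando j(0) = -2, encontramos j(t) = -2·cos(t). La integral de la sacudida es la aceleración. Usando a(0) = 0, obtenemos a(t) = -2·sin(t). Integrando la aceleración y usando la condición inicial v(0) = 2, obtenemos v(t) = 2·cos(t). Tenemos la velocidad v(t) = 2·cos(t). Sustituyendo t = 3*pi/2: v(3*pi/2) = 0.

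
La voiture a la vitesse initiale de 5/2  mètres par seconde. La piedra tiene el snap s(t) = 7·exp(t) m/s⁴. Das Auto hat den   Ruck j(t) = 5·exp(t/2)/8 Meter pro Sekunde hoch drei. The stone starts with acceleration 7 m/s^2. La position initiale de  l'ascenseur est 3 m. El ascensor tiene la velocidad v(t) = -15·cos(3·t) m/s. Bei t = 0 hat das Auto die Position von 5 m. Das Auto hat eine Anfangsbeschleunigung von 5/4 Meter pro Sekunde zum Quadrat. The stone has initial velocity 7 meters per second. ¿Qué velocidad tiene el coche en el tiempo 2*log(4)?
Partiendo de la sacudida j(t) = 5·exp(t/2)/8, tomamos 2 antiderivadas. La antiderivada de la sacudida es la aceleración. Usando a(0) = 5/4, obtenemos a(t) = 5·exp(t/2)/4. Integrando la aceleración y usando la condición inicial v(0) = 5/2, obtenemos v(t) = 5·exp(t/2)/2. Tenemos la velocidad v(t) = 5·exp(t/2)/2. Sustituyendo t = 2*log(4): v(2*log(4)) = 10.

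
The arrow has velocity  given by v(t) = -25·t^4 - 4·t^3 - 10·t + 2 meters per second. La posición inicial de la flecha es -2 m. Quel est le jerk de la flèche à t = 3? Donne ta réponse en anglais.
We must differentiate our velocity equation v(t) = -25·t^4 - 4·t^3 - 10·t + 2 2 times. The derivative of velocity gives acceleration: a(t) = -100·t^3 - 12·t^2 - 10. The derivative of acceleration gives jerk: j(t) = -300·t^2 - 24·t. We have jerk j(t) = -300·t^2 - 24·t. Substituting t = 3: j(3) = -2772.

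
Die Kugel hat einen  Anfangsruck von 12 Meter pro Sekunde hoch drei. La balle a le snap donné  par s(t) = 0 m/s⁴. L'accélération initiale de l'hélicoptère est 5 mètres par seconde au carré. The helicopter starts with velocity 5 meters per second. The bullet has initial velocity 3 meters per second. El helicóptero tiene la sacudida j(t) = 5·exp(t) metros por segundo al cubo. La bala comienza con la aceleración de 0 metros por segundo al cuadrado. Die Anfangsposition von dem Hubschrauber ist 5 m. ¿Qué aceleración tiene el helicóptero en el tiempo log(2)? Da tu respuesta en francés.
Nous devons trouver la primitive de notre équation du jerk j(t) = 5·exp(t) 1 fois. L'intégrale du jerk est l'accélération. En utilisant a(0) = 5, nous obtenons a(t) = 5·exp(t). Nous avons l'accélération a(t) = 5·exp(t). En substituant t = log(2): a(log(2)) = 10.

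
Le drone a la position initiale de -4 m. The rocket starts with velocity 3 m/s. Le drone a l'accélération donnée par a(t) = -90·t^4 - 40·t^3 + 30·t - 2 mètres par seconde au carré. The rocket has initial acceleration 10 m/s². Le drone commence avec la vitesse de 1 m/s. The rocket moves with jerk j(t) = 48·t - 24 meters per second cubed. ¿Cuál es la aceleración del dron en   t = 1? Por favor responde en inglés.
From the given acceleration equation a(t) = -90·t^4 - 40·t^3 + 30·t - 2, we substitute t = 1 to get a = -102.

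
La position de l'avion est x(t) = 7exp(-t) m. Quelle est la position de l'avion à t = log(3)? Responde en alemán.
Mit x(t) = 7·exp(-t) und Einsetzen von t = log(3), finden wir x = 7/3.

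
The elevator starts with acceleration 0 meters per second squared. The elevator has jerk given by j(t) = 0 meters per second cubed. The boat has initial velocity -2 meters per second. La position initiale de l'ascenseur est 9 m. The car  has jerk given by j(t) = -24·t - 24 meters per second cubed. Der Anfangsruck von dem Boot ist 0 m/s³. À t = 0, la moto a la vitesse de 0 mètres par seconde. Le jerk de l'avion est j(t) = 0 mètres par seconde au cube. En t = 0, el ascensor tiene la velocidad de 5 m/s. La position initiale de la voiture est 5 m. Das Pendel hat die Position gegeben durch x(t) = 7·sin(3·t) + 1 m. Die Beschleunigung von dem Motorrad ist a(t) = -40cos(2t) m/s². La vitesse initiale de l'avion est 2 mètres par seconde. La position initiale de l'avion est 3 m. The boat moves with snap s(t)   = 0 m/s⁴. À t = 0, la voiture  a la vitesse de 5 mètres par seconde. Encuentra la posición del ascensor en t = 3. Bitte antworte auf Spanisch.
Partiendo de la sacudida j(t) = 0, tomamos 3 integrales. Integrando la sacudida y usando la condición inicial a(0) = 0, obtenemos a(t) = 0. La antiderivada de la aceleración es la velocidad. Usando v(0) = 5, obtenemos v(t) = 5. Tomando ∫v(t)dt y aplicando x(0) = 9, encontramos x(t) = 5·t + 9. Usando x(t) = 5·t + 9 y sustituyendo t = 3, encontramos x = 24.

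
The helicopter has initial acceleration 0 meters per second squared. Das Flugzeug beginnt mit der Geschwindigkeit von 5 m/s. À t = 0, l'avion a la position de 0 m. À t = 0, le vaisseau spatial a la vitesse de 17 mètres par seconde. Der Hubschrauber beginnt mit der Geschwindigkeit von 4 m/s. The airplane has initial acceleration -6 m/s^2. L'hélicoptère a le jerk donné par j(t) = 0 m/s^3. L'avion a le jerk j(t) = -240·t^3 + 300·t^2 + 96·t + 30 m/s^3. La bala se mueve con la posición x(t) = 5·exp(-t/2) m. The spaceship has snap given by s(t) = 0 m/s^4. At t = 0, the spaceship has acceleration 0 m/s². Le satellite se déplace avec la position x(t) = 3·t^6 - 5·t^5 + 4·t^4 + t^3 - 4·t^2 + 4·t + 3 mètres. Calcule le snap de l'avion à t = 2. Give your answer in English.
To solve this, we need to take 1 derivative of our jerk equation j(t) = -240·t^3 + 300·t^2 + 96·t + 30. The derivative of jerk gives snap: s(t) = -720·t^2 + 600·t + 96. We have snap s(t) = -720·t^2 + 600·t + 96. Substituting t = 2: s(2) = -1584.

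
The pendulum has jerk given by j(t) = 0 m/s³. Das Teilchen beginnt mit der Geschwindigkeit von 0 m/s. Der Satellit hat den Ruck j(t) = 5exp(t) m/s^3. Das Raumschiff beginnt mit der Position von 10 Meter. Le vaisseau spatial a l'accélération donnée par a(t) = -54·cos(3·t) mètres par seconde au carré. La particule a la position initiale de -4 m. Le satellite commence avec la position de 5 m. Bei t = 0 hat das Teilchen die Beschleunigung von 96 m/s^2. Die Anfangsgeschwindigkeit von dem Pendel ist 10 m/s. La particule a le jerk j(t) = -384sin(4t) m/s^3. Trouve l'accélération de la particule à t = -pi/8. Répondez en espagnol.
Debemos encontrar la antiderivada de nuestra ecuación de la sacudida j(t) = -384·sin(4·t) 1 vez. Tomando ∫j(t)dt y aplicando a(0) = 96, encontramos a(t) = 96·cos(4·t). De la ecuación de la aceleración a(t) = 96·cos(4·t), sustituimos t = -pi/8 para obtener a = 0.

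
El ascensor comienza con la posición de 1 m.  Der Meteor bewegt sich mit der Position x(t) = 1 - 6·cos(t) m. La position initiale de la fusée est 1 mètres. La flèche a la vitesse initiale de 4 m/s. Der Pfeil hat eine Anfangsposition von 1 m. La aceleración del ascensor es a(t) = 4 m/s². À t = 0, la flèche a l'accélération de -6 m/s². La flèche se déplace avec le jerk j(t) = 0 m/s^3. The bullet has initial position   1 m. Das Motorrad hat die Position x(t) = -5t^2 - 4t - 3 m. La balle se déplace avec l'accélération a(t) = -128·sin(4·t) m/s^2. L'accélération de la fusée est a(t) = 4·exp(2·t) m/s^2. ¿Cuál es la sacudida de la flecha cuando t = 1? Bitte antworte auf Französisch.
Nous avons le jerk j(t) = 0. En substituant t = 1: j(1) = 0.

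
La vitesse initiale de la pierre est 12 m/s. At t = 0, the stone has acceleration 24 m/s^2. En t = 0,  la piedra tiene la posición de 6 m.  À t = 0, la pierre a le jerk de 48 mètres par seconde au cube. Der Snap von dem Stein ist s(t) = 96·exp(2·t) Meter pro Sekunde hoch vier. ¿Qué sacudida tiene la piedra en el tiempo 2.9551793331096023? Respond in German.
Wir müssen unsere Gleichung für den Snap s(t) = 96·exp(2·t) 1-mal integrieren. Das Integral von dem Snap ist der Ruck. Mit j(0) = 48 erhalten wir j(t) = 48·exp(2·t). Mit j(t) = 48·exp(2·t) und Einsetzen von t = 2.9551793331096023, finden wir j = 17704.2442353792.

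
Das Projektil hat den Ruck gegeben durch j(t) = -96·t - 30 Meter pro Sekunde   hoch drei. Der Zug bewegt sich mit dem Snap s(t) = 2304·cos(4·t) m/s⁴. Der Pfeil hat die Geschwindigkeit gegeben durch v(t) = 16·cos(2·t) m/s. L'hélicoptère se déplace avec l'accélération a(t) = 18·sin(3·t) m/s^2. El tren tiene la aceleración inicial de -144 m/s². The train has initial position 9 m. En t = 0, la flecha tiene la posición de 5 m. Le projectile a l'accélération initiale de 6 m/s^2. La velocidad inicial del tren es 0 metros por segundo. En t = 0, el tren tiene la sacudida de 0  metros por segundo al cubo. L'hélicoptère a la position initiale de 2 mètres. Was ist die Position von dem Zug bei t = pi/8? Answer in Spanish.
Debemos encontrar la antiderivada de nuestra ecuación del snap s(t) = 2304·cos(4·t) 4 veces. Tomando ∫s(t)dt y aplicando j(0) = 0, encontramos j(t) = 576·sin(4·t). La integral de la sacudida es la aceleración. Usando a(0) = -144, obtenemos a(t) = -144·cos(4·t). Integrando la aceleración y usando la condición inicial v(0) = 0, obtenemos v(t) = -36·sin(4·t). La integral de la velocidad, con x(0) = 9, da la posición: x(t) = 9·cos(4·t). Usando x(t) = 9·cos(4·t) y sustituyendo t = pi/8, encontramos x = 0.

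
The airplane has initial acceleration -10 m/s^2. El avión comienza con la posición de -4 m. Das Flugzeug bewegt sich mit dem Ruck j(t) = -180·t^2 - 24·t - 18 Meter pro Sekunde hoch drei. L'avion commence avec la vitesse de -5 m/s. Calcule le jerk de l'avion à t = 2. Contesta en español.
Tenemos la sacudida j(t) = -180·t^2 - 24·t - 18. Sustituyendo t = 2: j(2) = -786.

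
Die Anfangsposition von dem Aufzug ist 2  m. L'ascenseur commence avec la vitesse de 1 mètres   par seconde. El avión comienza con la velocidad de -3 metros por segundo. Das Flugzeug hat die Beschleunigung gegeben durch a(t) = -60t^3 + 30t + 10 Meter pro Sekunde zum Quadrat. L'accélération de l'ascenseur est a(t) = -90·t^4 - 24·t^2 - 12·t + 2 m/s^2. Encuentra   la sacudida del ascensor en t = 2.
Para resolver esto, necesitamos tomar 1 derivada de nuestra ecuación de la aceleración a(t) = -90·t^4 - 24·t^2 - 12·t + 2. La derivada de la aceleración da la sacudida: j(t) = -360·t^3 - 48·t - 12. De la ecuación de la sacudida j(t) = -360·t^3 - 48·t - 12, sustituimos t = 2 para obtener j = -2988.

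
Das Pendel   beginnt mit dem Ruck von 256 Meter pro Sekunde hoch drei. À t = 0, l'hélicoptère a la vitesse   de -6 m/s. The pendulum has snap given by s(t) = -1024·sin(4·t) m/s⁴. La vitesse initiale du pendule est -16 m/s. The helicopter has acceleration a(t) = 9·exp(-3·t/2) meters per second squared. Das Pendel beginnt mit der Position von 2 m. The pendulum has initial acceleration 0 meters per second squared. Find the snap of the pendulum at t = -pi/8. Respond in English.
Using s(t) = -1024·sin(4·t) and substituting t = -pi/8, we find s = 1024.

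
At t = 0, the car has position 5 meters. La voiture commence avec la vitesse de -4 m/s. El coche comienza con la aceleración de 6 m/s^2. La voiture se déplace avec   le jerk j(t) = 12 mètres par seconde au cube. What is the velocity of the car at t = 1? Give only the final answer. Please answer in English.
The velocity at t = 1 is v = 8.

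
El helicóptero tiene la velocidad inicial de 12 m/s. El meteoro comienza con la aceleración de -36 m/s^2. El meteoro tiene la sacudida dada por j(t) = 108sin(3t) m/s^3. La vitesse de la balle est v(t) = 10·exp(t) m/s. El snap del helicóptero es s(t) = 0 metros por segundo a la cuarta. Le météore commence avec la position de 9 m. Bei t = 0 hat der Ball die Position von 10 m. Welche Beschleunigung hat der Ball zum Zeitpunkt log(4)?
Um dies zu lösen, müssen wir 1 Ableitung unserer Gleichung für die Geschwindigkeit v(t) = 10·exp(t) nehmen. Durch Ableiten von der Geschwindigkeit erhalten wir die Beschleunigung: a(t) = 10·exp(t). Wir haben die Beschleunigung a(t) = 10·exp(t). Durch Einsetzen von t = log(4): a(log(4)) = 40.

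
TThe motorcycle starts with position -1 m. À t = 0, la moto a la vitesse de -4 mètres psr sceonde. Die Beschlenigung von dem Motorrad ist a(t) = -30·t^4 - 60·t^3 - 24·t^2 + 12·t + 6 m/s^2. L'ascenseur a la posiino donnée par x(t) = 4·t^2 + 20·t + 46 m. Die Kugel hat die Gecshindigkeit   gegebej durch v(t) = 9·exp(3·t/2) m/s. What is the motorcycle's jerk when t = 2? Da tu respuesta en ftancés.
Pour résoudre ceci, nous devons prendre 1 dérivée de notre équation de l'accélération a(t) = -30·t^4 - 60·t^3 - 24·t^2 + 12·t + 6. En dérivant l'accélération, nous obtenons le jerk: j(t) = -120·t^3 - 180·t^2 - 48·t + 12. De l'équation du jerk j(t) = -120·t^3 - 180·t^2 - 48·t + 12, nous substituons t = 2 pour obtenir j = -1764.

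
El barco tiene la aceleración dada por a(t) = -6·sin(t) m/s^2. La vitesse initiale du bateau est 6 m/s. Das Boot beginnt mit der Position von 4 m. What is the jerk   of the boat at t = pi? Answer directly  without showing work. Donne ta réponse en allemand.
Der Ruck bei t = pi ist j = 6.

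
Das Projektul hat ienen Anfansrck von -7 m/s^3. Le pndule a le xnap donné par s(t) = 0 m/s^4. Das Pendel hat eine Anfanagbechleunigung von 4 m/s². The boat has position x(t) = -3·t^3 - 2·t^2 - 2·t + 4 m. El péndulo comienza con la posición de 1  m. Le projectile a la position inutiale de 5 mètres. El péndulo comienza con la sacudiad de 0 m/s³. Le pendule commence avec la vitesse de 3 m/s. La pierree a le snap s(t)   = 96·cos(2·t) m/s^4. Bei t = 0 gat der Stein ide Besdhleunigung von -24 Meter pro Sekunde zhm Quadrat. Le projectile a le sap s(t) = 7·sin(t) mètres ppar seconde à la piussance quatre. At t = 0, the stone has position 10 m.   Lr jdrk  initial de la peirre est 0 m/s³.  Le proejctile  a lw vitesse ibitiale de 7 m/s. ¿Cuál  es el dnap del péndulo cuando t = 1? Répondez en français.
De l'équation du snap s(t) = 0, nous substituons t = 1 pour obtenir s = 0.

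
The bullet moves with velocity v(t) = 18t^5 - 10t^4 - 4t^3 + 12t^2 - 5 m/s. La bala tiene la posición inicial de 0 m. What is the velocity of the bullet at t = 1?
We have velocity v(t) = 18·t^5 - 10·t^4 - 4·t^3 + 12·t^2 - 5. Substituting t = 1: v(1) = 11.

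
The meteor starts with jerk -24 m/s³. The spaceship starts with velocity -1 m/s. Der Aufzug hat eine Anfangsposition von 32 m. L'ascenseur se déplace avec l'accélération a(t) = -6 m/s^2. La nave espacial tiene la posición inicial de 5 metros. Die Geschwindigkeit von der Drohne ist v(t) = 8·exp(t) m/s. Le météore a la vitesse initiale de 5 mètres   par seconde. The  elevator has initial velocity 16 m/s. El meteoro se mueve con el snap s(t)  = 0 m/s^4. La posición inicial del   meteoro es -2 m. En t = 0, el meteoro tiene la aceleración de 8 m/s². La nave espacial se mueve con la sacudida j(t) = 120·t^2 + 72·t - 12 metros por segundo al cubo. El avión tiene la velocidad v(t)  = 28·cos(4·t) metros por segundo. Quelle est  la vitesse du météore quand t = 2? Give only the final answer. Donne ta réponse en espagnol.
La respuesta es -27.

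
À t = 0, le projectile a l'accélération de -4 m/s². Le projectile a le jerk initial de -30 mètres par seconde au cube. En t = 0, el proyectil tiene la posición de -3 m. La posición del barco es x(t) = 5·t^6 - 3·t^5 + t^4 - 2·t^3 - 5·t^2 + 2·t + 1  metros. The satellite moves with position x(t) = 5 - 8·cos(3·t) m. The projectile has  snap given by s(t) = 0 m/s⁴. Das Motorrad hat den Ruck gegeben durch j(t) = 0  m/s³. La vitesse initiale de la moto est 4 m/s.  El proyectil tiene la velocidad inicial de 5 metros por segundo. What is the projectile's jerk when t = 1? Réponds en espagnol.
Necesitamos integrar nuestra ecuación del snap s(t) = 0 1 vez. Tomando ∫s(t)dt y aplicando j(0) = -30, encontramos j(t) = -30. Usando j(t) = -30 y sustituyendo t = 1, encontramos j = -30.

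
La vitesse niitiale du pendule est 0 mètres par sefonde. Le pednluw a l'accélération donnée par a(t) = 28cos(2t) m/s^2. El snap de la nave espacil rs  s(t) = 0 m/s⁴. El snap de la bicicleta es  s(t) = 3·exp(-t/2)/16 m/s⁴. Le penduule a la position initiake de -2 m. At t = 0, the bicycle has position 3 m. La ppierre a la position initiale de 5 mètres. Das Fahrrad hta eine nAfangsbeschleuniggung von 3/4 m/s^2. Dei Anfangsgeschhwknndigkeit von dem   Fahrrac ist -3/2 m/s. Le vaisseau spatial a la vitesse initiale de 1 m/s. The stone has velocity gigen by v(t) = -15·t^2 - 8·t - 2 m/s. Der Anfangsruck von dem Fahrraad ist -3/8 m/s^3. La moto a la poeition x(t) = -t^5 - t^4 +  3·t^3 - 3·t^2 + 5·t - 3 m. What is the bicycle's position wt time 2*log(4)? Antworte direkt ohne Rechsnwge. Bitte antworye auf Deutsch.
x(2*log(4)) = 3/4.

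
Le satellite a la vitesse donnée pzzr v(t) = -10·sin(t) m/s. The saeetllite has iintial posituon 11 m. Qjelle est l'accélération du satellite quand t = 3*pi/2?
Nous devons dériver notre équation de la vitesse v(t) = -10·sin(t) 1 fois. La dérivée de la vitesse donne l'accélération: a(t) = -10·cos(t). De l'équation de l'accélération a(t) = -10·cos(t), nous substituons t = 3*pi/2 pour obtenir a = 0.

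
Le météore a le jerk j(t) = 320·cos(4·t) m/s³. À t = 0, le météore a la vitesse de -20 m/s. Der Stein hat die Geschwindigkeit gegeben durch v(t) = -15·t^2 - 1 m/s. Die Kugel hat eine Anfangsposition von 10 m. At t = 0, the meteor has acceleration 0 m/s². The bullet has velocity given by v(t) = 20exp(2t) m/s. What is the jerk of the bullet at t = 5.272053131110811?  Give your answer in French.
En partant de la vitesse v(t) = 20·exp(2·t), nous prenons 2 dérivées. En dérivant la vitesse, nous obtenons l'accélération: a(t) = 40·exp(2·t). En dérivant l'accélération, nous obtenons le jerk: j(t) = 80·exp(2·t). Nous avons le jerk j(t) = 80·exp(2·t). En substituant t = 5.272053131110811: j(5.272053131110811) = 3036247.38152997.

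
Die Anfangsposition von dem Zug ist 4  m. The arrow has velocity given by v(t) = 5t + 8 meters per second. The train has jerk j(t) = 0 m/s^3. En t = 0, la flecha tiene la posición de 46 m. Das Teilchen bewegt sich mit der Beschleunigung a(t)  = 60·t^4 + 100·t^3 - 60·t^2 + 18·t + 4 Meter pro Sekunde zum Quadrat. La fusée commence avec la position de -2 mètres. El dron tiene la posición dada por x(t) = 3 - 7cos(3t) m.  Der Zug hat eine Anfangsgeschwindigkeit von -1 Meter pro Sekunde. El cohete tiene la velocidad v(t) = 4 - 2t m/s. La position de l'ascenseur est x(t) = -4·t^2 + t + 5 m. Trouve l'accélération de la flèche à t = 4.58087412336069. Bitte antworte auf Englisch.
To solve this, we need to take 1 derivative of our velocity equation v(t) = 5·t + 8. Taking d/dt of v(t), we find a(t) = 5. From the given acceleration equation a(t) = 5, we substitute t = 4.58087412336069 to get a = 5.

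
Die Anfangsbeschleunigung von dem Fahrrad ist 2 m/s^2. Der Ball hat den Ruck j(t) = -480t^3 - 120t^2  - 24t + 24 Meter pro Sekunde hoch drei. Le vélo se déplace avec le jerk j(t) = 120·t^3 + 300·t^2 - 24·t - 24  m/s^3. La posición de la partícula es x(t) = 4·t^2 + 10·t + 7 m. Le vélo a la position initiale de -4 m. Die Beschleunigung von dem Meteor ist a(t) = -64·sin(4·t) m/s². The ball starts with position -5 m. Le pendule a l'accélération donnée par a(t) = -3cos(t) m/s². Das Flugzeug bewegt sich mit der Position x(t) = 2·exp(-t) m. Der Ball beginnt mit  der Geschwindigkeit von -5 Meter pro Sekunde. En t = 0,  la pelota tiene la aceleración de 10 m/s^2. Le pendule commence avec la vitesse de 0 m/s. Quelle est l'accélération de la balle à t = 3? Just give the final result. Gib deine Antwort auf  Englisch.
At t = 3, a = -10826.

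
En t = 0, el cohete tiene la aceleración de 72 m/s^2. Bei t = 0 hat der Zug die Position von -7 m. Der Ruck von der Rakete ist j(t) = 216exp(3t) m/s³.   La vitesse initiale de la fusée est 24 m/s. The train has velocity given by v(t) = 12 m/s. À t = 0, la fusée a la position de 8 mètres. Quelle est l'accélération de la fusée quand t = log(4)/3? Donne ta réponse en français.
En partant du jerk j(t) = 216·exp(3·t), nous prenons 1 primitive. En prenant ∫j(t)dt et en appliquant a(0) = 72, nous trouvons a(t) = 72·exp(3·t). En utilisant a(t) = 72·exp(3·t) et en substituant t = log(4)/3, nous trouvons a = 288.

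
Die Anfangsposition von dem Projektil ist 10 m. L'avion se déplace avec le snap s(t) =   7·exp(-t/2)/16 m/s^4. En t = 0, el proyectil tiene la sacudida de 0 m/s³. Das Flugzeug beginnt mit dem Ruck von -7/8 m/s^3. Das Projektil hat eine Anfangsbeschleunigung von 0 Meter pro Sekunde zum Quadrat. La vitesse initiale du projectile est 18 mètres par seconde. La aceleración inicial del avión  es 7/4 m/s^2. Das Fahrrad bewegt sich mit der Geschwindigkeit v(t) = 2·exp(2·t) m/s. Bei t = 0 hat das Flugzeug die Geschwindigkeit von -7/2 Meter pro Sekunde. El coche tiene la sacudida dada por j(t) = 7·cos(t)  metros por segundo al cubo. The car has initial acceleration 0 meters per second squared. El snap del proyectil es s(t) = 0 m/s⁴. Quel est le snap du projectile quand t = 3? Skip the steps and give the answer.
Le snap à t = 3 est s = 0.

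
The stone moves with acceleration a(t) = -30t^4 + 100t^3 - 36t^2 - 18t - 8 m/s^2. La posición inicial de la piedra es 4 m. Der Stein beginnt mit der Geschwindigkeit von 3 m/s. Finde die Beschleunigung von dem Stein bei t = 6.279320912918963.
Mit a(t) = -30·t^4 + 100·t^3 - 36·t^2 - 18·t - 8 und Einsetzen von t = 6.279320912918963, finden wir a = -23422.6638143599.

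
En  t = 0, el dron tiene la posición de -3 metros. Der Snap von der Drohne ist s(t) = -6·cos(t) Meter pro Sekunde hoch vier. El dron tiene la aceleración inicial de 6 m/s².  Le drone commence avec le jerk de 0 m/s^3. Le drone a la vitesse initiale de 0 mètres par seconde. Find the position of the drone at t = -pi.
We must find the antiderivative of our snap equation s(t) = -6·cos(t) 4 times. Finding the integral of s(t) and using j(0) = 0: j(t) = -6·sin(t). The integral of jerk is acceleration. Using a(0) = 6, we get a(t) = 6·cos(t). Taking ∫a(t)dt and applying v(0) = 0, we find v(t) = 6·sin(t). The antiderivative of velocity is position. Using x(0) = -3, we get x(t) = 3 - 6·cos(t). We have position x(t) = 3 - 6·cos(t). Substituting t = -pi: x(-pi) = 9.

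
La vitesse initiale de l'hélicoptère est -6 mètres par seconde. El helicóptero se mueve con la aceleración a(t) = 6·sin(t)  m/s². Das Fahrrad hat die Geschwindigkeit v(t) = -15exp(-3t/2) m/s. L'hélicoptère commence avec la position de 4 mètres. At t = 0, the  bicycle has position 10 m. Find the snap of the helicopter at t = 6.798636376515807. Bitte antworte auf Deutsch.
Wir müssen unsere Gleichung für die Beschleunigung a(t) = 6·sin(t) 2-mal ableiten. Durch Ableiten von der Beschleunigung erhalten wir den Ruck: j(t) = 6·cos(t). Die Ableitung von dem Ruck ergibt den Snap: s(t) = -6·sin(t). Aus der Gleichung für den Snap s(t) = -6·sin(t), setzen wir t = 6.798636376515807 ein und erhalten s = -2.95756416766151.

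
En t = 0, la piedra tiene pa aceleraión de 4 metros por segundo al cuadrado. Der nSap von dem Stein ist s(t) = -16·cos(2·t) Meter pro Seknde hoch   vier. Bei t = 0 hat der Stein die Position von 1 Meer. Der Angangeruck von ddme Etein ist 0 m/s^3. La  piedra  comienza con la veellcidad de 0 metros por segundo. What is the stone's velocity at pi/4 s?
Starting from snap s(t) = -16·cos(2·t), we take 3 integrals. Integrating snap and using the initial condition j(0) = 0, we get j(t) = -8·sin(2·t). The integral of jerk, with a(0) = 4, gives acceleration: a(t) = 4·cos(2·t). The antiderivative of acceleration, with v(0) = 0, gives velocity: v(t) = 2·sin(2·t). We have velocity v(t) = 2·sin(2·t). Substituting t = pi/4: v(pi/4) = 2.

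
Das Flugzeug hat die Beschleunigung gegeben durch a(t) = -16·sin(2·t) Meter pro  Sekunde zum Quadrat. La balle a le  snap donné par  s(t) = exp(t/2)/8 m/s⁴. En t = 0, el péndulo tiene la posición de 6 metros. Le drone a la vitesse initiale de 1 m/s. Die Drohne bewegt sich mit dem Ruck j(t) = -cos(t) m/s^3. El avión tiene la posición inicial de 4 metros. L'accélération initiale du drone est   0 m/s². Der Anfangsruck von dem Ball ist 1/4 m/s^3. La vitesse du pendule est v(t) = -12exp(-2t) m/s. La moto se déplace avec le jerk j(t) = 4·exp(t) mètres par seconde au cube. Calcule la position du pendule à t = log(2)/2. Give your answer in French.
Nous devons trouver l'intégrale de notre équation de la vitesse v(t) = -12·exp(-2·t) 1 fois. En prenant ∫v(t)dt et en appliquant x(0) = 6, nous trouvons x(t) = 6·exp(-2·t). Nous avons la position x(t) = 6·exp(-2·t). En substituant t = log(2)/2: x(log(2)/2) = 3.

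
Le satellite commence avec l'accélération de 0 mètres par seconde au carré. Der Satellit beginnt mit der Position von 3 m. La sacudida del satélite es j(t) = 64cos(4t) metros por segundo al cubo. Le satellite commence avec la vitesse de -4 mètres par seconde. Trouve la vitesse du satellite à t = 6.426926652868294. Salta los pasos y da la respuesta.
À t = 6.426926652868294, v = -3.35684451192043.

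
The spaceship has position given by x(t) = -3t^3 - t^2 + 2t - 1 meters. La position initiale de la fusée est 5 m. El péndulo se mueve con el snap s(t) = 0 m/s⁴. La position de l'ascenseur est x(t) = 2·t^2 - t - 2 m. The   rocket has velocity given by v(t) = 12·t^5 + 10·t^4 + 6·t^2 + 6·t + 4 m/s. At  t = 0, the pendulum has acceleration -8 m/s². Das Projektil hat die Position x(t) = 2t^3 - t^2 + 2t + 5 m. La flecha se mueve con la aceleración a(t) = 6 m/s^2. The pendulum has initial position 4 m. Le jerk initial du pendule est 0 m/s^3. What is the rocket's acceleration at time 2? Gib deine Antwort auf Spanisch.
Partiendo de la velocidad v(t) = 12·t^5 + 10·t^4 + 6·t^2 + 6·t + 4, tomamos 1 derivada. Derivando la velocidad, obtenemos la aceleración: a(t) = 60·t^4 + 40·t^3 + 12·t + 6. De la ecuación de la aceleración a(t) = 60·t^4 + 40·t^3 + 12·t + 6, sustituimos t = 2 para obtener a = 1310.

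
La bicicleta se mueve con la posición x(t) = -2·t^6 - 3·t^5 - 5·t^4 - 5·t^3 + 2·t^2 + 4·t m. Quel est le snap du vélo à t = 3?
Pour résoudre ceci, nous devons prendre 4 dérivées de notre équation de la position x(t) = -2·t^6 - 3·t^5 - 5·t^4 - 5·t^3 + 2·t^2 + 4·t. En prenant d/dt de x(t), nous trouvons v(t) = -12·t^5 - 15·t^4 - 20·t^3 - 15·t^2 + 4·t + 4. La dérivée de la vitesse donne l'accélération: a(t) = -60·t^4 - 60·t^3 - 60·t^2 - 30·t + 4. En prenant d/dt de a(t), nous trouvons j(t) = -240·t^3 - 180·t^2 - 120·t - 30. La dérivée du jerk donne le snap: s(t) = -720·t^2 - 360·t - 120. Nous avons le snap s(t) = -720·t^2 - 360·t - 120. En substituant t = 3: s(3) = -7680.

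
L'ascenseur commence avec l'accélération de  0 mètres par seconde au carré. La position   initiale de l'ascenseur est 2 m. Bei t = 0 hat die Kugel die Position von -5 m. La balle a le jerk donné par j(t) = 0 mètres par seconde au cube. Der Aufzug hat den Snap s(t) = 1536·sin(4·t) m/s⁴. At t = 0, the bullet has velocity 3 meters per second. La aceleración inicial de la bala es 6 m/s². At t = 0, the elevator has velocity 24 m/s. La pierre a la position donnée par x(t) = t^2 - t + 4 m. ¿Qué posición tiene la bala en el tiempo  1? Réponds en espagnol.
Debemos encontrar la antiderivada de nuestra ecuación de la sacudida j(t) = 0 3 veces. La antiderivada de la sacudida es la aceleración. Usando a(0) = 6, obtenemos a(t) = 6. Tomando ∫a(t)dt y aplicando v(0) = 3, encontramos v(t) = 6·t + 3. La antiderivada de la velocidad, con x(0) = -5, da la posición: x(t) = 3·t^2 + 3·t - 5. Usando x(t) = 3·t^2 + 3·t - 5 y sustituyendo t = 1, encontramos x = 1.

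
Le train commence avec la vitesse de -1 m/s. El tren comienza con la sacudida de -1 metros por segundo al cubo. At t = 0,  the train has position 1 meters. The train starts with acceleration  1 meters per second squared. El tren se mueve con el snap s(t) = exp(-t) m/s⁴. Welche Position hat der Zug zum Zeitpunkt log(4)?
Um dies zu lösen, müssen wir 4 Stammfunktionen unserer Gleichung für den Snap s(t) = exp(-t) finden. Durch Integration von dem Snap und Verwendung der Anfangsbedingung j(0) = -1, erhalten wir j(t) = -exp(-t). Das Integral von dem Ruck, mit a(0) = 1, ergibt die Beschleunigung: a(t) = exp(-t). Das Integral von der Beschleunigung, mit v(0) = -1, ergibt die Geschwindigkeit: v(t) = -exp(-t). Die Stammfunktion von der Geschwindigkeit ist die Position. Mit x(0) = 1 erhalten wir x(t) = exp(-t). Aus der Gleichung für die Position x(t) = exp(-t), setzen wir t = log(4) ein und erhalten x = 1/4.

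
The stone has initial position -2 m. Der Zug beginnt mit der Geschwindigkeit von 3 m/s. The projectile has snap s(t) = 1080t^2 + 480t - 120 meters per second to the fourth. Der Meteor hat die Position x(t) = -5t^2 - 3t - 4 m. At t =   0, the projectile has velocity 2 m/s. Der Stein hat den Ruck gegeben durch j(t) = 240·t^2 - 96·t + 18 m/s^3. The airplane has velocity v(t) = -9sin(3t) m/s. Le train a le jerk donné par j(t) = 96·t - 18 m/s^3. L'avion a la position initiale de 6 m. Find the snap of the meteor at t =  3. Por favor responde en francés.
Nous devons dériver notre équation de la position x(t) = -5·t^2 - 3·t - 4 4 fois. En prenant d/dt de x(t), nous trouvons v(t) = -10·t - 3. La dérivée de la vitesse donne l'accélération: a(t) = -10. En prenant d/dt de a(t), nous trouvons j(t) = 0. En prenant d/dt de j(t), nous trouvons s(t) = 0. Nous avons le snap s(t) = 0. En substituant t = 3: s(3) = 0.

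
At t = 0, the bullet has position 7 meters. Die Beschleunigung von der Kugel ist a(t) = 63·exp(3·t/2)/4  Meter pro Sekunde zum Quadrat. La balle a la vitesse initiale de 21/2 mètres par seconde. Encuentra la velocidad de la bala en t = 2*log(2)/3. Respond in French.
En partant de l'accélération a(t) = 63·exp(3·t/2)/4, nous prenons 1 intégrale. En prenant ∫a(t)dt et en appliquant v(0) = 21/2, nous trouvons v(t) = 21·exp(3·t/2)/2. En utilisant v(t) = 21·exp(3·t/2)/2 et en substituant t = 2*log(2)/3, nous trouvons v = 21.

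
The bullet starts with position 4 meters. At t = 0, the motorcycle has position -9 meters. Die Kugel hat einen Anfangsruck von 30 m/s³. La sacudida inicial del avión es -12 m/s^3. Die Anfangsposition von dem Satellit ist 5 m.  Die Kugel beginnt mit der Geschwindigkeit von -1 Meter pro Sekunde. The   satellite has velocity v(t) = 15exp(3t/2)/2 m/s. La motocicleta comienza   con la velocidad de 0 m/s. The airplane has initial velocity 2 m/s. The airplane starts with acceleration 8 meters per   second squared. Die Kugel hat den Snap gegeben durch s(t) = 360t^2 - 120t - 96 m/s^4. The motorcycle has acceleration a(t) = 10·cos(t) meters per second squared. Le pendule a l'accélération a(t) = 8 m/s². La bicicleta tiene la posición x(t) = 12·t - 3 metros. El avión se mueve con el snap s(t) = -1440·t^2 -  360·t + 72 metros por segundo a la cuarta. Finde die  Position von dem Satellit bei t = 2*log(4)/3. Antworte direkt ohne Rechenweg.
x(2*log(4)/3) = 20.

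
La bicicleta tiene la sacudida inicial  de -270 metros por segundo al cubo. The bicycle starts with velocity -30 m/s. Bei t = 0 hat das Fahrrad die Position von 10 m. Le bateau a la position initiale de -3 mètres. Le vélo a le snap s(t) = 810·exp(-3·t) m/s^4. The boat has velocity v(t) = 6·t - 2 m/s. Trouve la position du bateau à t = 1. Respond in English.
We must find the antiderivative of our velocity equation v(t) = 6·t - 2 1 time. The antiderivative of velocity is position. Using x(0) = -3, we get x(t) = 3·t^2 - 2·t - 3. From the given position equation x(t) = 3·t^2 - 2·t - 3, we substitute t = 1 to get x = -2.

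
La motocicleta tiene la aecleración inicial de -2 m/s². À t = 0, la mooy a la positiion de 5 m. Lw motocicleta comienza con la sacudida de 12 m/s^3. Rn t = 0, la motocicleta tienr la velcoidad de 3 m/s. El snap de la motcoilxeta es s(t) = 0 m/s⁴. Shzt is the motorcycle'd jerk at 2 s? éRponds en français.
Pour résoudre ceci, nous devons prendre 1 intégrale de notre équation du snap s(t) = 0. La primitive du snap est le jerk. En utilisant j(0) = 12, nous obtenons j(t) = 12. Nous avons le jerk j(t) = 12. En substituant t = 2: j(2) = 12.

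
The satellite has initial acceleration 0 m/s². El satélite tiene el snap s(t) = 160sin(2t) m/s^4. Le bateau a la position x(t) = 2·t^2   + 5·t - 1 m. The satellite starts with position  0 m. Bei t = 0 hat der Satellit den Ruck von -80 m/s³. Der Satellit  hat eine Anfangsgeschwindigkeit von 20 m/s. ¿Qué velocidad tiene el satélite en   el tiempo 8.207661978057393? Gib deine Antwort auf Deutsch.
Um dies zu lösen, müssen wir 3 Integrale unserer Gleichung für den Snap s(t) = 160·sin(2·t) finden. Durch Integration von dem Snap und Verwendung der Anfangsbedingung j(0) = -80, erhalten wir j(t) = -80·cos(2·t). Das Integral von dem Ruck ist die Beschleunigung. Mit a(0) = 0 erhalten wir a(t) = -40·sin(2·t). Die Stammfunktion von der Beschleunigung, mit v(0) = 20, ergibt die Geschwindigkeit: v(t) = 20·cos(2·t). Aus der Gleichung für die Geschwindigkeit v(t) = 20·cos(2·t), setzen wir t = 8.207661978057393 ein und erhalten v = -15.2015925043713.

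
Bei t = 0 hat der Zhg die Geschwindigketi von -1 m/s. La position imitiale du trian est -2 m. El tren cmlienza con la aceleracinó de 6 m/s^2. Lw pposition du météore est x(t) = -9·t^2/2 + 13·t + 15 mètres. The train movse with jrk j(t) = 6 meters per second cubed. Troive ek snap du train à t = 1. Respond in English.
To solve this, we need to take 1 derivative of our jerk equation j(t) = 6. Differentiating jerk, we get snap: s(t) = 0. Using s(t) = 0 and substituting t = 1, we find s = 0.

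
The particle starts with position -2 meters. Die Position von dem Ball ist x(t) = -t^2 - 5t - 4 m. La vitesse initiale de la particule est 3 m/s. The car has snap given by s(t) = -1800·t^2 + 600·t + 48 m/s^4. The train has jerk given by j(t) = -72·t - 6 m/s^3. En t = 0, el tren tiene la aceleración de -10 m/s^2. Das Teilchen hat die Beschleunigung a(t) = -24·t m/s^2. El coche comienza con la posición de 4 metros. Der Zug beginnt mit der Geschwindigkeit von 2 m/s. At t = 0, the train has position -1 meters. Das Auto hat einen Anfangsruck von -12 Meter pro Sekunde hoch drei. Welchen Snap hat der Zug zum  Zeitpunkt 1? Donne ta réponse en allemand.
Ausgehend von dem Ruck j(t) = -72·t - 6, nehmen wir 1 Ableitung. Durch Ableiten von dem Ruck erhalten wir den Snap: s(t) = -72. Wir haben den Snap s(t) = -72. Durch Einsetzen von t = 1: s(1) = -72.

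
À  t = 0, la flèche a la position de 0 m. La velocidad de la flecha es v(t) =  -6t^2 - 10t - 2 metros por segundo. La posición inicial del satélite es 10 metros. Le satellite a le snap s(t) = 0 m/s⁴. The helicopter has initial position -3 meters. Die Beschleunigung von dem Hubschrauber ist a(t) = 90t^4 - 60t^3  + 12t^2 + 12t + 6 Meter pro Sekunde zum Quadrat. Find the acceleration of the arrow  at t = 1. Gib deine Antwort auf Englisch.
We must differentiate our velocity equation v(t) = -6·t^2 - 10·t - 2 1 time. The derivative of velocity gives acceleration: a(t) = -12·t - 10. Using a(t) = -12·t - 10 and substituting t = 1, we find a = -22.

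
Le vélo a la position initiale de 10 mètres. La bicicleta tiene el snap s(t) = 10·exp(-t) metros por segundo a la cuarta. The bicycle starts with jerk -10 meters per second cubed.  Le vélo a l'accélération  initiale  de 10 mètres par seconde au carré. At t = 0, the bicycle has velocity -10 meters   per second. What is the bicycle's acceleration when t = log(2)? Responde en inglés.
We need to integrate our snap equation s(t) = 10·exp(-t) 2 times. Finding the integral of s(t) and using j(0) = -10: j(t) = -10·exp(-t). The antiderivative of jerk is acceleration. Using a(0) = 10, we get a(t) = 10·exp(-t). We have acceleration a(t) = 10·exp(-t). Substituting t = log(2): a(log(2)) = 5.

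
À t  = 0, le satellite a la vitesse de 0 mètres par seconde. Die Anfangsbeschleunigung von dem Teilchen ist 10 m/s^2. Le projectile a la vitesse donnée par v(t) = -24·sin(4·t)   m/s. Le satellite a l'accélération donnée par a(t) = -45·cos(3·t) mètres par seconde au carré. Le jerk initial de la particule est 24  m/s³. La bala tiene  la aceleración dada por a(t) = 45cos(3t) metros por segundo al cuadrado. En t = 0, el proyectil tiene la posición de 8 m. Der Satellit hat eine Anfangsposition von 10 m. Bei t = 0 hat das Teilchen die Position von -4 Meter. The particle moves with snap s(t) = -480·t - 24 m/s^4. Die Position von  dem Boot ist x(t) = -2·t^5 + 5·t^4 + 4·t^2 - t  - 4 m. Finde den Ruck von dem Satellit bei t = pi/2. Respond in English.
Starting from acceleration a(t) = -45·cos(3·t), we take 1 derivative. Taking d/dt of a(t), we find j(t) = 135·sin(3·t). From the given jerk equation j(t) = 135·sin(3·t), we substitute t = pi/2 to get j = -135.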